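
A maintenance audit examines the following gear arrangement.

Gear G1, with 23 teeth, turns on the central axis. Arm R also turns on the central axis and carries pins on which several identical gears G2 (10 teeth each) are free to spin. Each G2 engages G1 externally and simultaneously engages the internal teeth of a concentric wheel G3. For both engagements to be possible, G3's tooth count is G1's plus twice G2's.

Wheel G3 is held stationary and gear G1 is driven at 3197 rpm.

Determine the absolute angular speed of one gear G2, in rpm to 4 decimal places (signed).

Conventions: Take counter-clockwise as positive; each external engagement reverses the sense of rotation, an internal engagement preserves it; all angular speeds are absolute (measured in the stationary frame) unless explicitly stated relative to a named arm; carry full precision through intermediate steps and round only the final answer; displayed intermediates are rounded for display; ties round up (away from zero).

-3676.5500 rpm

class = planetary set [G3 = 23+2·10 = 43; Willis about the carrier]
normalise by the input: solve with ω_sun = 1, then scale by 3197 rpm
ring teeth: 23 + 2·10 = 43
23(ω_sun−ω_arm) = −43(ω_ring−ω_arm),  ω_ring = 0, ω_sun = 1
23(1−ω_arm) = −43(0−ω_arm)  ⇒  66·ω_arm = 23  ⇒  ω_arm = 23/66
sun–planet mesh: 23·(1−23/66) = −10·(ω_p−ω_arm)  ⇒  ω_p−ω_arm = -989/660
ω_p = 23/66 − 989/660 = -23/20
scale: ω_p = -23/20 × 3197 rpm = -3676.5500 rpm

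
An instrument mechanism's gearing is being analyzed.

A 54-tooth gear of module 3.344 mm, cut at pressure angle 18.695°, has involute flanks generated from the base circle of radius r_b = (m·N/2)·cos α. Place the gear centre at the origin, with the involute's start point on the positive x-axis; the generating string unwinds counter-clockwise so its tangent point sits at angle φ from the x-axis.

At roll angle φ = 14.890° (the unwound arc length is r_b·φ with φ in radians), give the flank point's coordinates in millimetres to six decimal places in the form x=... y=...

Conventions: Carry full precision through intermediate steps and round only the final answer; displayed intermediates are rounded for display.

x=88.363709 y=0.496991

class = single-mesh tooth geometry [base-circle involute, m = 3.344, 54T]
pitch radius r_p = m·N/2 = 3.344·54/2 = 90.288000
base radius r_b = r_p·cos α = 90.288000·cos 18.695° = 85.524247
roll angle φ = 14.890° = 0.25987953 rad
x = r_b·(cos φ + φ·sin φ) = 88.363709
y = r_b·(sin φ − φ·cos φ) = 0.496991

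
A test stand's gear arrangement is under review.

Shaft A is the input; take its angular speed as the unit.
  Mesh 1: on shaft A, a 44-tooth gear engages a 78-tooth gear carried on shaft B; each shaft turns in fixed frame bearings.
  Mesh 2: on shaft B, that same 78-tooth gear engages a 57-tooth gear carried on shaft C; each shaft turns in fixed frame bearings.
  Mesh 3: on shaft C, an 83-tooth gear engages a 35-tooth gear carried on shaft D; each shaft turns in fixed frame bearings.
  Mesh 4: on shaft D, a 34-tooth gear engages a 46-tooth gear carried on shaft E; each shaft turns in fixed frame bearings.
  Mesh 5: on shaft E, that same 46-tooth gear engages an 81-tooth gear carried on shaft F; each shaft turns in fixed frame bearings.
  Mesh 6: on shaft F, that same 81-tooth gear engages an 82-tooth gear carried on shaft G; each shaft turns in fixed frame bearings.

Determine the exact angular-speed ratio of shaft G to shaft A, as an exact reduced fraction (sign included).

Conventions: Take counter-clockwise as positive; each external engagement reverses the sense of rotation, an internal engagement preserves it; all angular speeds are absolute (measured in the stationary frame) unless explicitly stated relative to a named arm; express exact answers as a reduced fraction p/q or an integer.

class = fixed-axis compound train [6 meshes; 6 ratios multiply, 6 sense flips]
mesh 1 [44T→78T]: running ratio 22/39, sense −
mesh 2 [78T→57T]: running ratio 44/57, sense +
mesh 3 [83T→35T]: running ratio 3652/1995, sense −
mesh 4 [34T→46T]: running ratio 62084/45885, sense +
mesh 5 [46T→81T]: running ratio 124168/161595, sense −
mesh 6 [81T→82T]: running ratio 62084/81795, sense +
ω_out/ω_in = 62084/81795

62084/81795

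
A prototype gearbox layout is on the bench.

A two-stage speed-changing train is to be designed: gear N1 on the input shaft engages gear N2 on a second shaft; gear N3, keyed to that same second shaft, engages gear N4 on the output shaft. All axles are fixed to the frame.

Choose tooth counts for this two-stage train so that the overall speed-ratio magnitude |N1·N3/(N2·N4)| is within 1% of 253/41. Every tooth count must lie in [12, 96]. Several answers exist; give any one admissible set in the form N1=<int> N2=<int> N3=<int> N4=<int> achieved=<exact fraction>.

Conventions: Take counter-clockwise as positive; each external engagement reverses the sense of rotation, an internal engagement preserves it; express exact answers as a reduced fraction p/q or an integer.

N1=33 N2=12 N3=92 N4=41 achieved=253/41

design class (target 253/41): fixed-axis compound train
target = 253/41 in lowest terms: an exact hit needs N1·N3 = k·253 and N2·N4 = k·41 for one integer k, every count in [12, 96]; additionally prefer no 1:1 stage (N1 ≠ N2, N3 ≠ N4)
k = 1…11: no 1:1-free in-range split of k·253 and k·41 into factor pairs; take k = 12
k = 12: N1·N3 = 3036 = 33·92, N2·N4 = 492 = 12·41
achieved = 33·92/(12·41) = 253/41; |achieved − target| = 0 ≤ 253/4100 ✓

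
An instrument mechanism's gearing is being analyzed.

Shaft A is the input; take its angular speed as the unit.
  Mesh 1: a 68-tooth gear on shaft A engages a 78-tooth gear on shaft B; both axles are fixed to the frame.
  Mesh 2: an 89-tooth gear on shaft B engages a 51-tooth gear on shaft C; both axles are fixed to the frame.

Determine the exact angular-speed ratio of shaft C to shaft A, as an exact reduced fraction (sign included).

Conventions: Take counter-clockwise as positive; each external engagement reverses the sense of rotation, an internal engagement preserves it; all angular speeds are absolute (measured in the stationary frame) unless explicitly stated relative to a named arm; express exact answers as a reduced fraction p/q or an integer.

178/117

class = fixed-axis compound train [2 meshes; 2 ratios multiply, 2 sense flips]
mesh 1 [68T→78T]: running ratio 34/39, sense −
mesh 2 [89T→51T]: running ratio 178/117, sense +
ω_out/ω_in = 178/117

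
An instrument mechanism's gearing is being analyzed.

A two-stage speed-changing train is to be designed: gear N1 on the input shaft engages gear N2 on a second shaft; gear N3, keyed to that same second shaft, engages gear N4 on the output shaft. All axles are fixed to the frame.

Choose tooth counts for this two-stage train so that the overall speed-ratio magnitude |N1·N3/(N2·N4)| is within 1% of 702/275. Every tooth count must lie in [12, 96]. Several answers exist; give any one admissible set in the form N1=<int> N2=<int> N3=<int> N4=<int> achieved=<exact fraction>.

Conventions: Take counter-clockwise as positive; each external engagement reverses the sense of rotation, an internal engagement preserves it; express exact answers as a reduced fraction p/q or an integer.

N1=18 N2=22 N3=78 N4=25 achieved=702/275

2-stage fixed-axis compound train for ratio 702/275
target = 702/275 in lowest terms: an exact hit needs N1·N3 = k·702 and N2·N4 = k·275 for one integer k, every count in [12, 96]; additionally prefer no 1:1 stage (N1 ≠ N2, N3 ≠ N4)
k = 1: no 1:1-free in-range split of k·702 and k·275 into factor pairs; take k = 2
k = 2: N1·N3 = 1404 = 18·78, N2·N4 = 550 = 22·25
achieved = 18·78/(22·25) = 702/275; |achieved − target| = 0 ≤ 351/13750 ✓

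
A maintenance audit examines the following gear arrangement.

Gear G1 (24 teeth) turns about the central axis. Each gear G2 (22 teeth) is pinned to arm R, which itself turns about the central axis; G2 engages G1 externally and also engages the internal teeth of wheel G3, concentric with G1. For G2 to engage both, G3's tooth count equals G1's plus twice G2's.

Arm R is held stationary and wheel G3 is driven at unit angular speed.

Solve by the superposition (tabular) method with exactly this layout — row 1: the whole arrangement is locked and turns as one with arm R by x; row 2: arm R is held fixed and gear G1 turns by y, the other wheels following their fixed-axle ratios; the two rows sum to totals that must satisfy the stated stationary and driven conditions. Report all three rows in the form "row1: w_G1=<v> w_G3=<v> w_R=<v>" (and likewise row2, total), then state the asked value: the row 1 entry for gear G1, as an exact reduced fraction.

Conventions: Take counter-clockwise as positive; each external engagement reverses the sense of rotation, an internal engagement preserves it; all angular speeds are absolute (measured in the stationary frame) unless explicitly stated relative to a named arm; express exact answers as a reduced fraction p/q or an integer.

recognized (axles ride arm R): planetary set, 24/22/68 teeth
row 1: whole set turns with the arm by x
row 2: sun turns y, ring = −(24/68)·y, arm 0
boundary: total ω_arm = x = 0 and total ω_ring = x − (24/68)·y = 1  ⇒  y = -17/6, x = 0
row 2 ring = −(24/68)·(-17/6) = 1
totals (row 1 + row 2): sun 0 + (-17/6) = -17/6, ring 0 + 1 = 1, arm 0 + 0 = 0
asked cell (row1, sun) = 0

row1: w_G1=0 w_G3=0 w_R=0
row2: w_G1=-17/6 w_G3=1 w_R=0
total: w_G1=-17/6 w_G3=1 w_R=0
asked value: 0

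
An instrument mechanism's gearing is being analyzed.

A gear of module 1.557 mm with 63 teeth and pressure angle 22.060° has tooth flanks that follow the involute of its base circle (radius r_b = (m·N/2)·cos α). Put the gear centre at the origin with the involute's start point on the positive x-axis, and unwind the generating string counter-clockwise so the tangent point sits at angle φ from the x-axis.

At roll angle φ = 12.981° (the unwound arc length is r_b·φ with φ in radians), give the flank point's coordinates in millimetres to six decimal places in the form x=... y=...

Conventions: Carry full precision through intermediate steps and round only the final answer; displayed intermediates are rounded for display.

single-mesh involute tooth geometry (63T wheel at module 1.557)
pitch radius r_p = m·N/2 = 1.557·63/2 = 49.045500
base radius r_b = r_p·cos α = 49.045500·cos 22.060° = 45.454931
roll angle φ = 12.981° = 0.22656119 rad
x = r_b·(cos φ + φ·sin φ) = 46.606603
y = r_b·(sin φ − φ·cos φ) = 0.175301

x=46.606603 y=0.175301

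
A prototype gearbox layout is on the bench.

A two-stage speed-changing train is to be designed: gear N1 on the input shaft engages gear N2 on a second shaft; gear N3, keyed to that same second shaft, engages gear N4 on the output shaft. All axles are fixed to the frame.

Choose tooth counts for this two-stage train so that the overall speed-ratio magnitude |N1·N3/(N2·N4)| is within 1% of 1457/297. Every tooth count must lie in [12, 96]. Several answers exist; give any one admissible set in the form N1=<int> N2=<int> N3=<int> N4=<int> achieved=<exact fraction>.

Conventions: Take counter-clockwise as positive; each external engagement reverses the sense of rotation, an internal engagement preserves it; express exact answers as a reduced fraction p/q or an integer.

design class (target 1457/297): fixed-axis compound train
target = 1457/297 in lowest terms: an exact hit needs N1·N3 = k·1457 and N2·N4 = k·297 for one integer k, every count in [12, 96]; additionally prefer no 1:1 stage (N1 ≠ N2, N3 ≠ N4)
k = 1: no 1:1-free in-range split of k·1457 and k·297 into factor pairs; take k = 2
k = 2: N1·N3 = 2914 = 31·94, N2·N4 = 594 = 18·33
achieved = 31·94/(18·33) = 1457/297; |achieved − target| = 0 ≤ 1457/29700 ✓

N1=31 N2=18 N3=94 N4=33 achieved=1457/297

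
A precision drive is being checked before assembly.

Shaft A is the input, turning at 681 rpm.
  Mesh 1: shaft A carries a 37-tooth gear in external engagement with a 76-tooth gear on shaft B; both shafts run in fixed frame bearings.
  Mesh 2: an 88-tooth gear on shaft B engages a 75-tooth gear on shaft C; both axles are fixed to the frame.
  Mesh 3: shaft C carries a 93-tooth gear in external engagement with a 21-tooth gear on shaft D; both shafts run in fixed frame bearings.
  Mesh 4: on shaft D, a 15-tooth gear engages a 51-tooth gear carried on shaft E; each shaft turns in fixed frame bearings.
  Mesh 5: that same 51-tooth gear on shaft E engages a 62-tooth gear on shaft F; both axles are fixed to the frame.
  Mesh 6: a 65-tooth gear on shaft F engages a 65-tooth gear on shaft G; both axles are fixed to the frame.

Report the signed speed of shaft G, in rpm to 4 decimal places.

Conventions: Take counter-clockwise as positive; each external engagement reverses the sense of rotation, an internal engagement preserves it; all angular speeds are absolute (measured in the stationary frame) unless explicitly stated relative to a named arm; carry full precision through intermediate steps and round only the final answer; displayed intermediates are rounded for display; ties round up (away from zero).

6-mesh fixed-axis compound train (all bearings frame-fixed)
mesh 1 [37T→76T]: ω = 681.0000×37/76 = 331.5395 rpm, sense flips to −
mesh 2 [88T→75T]: ω = 331.5395×88/75 = 389.0063 rpm, sense flips to +
mesh 3 [93T→21T]: ω = 389.0063×93/21 = 1722.7423 rpm, sense flips to −
mesh 4 [15T→51T]: ω = 1722.7423×15/51 = 506.6889 rpm, sense flips to +
mesh 5 [51T→62T]: ω = 506.6889×51/62 = 416.7925 rpm, sense flips to −
mesh 6 [65T→65T]: ω = 416.7925×65/65 = 416.7925 rpm, sense flips to +
signed output speed = +416.7925 rpm

+416.7925 rpm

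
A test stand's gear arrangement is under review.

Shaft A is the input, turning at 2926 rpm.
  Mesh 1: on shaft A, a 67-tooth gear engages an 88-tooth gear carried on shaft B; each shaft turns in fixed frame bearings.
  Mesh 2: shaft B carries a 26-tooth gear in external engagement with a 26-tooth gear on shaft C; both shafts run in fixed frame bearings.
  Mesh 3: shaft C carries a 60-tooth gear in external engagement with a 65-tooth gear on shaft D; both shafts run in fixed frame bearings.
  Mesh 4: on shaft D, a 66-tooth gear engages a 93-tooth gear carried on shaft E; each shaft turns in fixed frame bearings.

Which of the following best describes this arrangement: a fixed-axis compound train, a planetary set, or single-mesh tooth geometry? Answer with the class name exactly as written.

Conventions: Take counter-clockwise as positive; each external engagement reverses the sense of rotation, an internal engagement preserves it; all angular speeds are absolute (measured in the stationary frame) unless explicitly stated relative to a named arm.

4-mesh fixed-axis compound train (all bearings frame-fixed)
classification: fixed-axis compound train

fixed-axis compound train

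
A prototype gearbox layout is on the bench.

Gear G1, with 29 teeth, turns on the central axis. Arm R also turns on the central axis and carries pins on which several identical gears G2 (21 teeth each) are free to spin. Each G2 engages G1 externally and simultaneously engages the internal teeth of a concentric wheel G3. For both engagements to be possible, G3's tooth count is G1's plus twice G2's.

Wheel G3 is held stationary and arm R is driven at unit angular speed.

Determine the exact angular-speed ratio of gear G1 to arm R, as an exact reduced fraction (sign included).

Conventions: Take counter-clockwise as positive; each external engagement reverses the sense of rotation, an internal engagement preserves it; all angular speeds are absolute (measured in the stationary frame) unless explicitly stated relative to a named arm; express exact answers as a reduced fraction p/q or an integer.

100/29

topology: planetary set — G1 29T / G2 21T / G3 71T, arm = carrier (Willis)
ring teeth: 29 + 2·21 = 71
29(ω_sun−ω_arm) = −71(ω_ring−ω_arm),  ω_ring = 0, ω_arm = 1
ω_sun = 1 − (71/29)(0−1) = 100/29
ω_out/ω_in = 100/29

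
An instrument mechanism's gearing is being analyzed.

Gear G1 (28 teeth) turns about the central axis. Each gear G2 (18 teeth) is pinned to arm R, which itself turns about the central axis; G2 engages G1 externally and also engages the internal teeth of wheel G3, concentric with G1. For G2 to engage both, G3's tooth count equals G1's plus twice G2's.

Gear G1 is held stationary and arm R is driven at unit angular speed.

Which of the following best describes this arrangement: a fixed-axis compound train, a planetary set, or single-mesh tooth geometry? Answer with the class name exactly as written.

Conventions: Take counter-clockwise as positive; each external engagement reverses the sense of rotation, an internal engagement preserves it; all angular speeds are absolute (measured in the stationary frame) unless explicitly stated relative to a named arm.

recognized (axles ride arm R): planetary set, 28/18/64 teeth
classification: planetary set

planetary set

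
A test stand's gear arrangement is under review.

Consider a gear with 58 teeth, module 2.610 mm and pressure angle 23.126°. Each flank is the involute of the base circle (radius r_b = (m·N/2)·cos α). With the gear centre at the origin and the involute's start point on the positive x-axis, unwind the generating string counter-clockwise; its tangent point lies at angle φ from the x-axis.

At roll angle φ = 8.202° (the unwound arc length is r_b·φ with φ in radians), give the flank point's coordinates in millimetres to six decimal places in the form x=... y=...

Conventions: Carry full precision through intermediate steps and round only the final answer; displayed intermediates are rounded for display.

recognized (one wheel, involute flank): single-mesh tooth geometry, m = 2.610, N = 58
pitch radius r_p = m·N/2 = 2.610·58/2 = 75.690000
base radius r_b = r_p·cos α = 75.690000·cos 23.126° = 69.607806
roll angle φ = 8.202° = 0.14315191 rad
x = r_b·(cos φ + φ·sin φ) = 70.317374
y = r_b·(sin φ − φ·cos φ) = 0.067926

x=70.317374 y=0.067926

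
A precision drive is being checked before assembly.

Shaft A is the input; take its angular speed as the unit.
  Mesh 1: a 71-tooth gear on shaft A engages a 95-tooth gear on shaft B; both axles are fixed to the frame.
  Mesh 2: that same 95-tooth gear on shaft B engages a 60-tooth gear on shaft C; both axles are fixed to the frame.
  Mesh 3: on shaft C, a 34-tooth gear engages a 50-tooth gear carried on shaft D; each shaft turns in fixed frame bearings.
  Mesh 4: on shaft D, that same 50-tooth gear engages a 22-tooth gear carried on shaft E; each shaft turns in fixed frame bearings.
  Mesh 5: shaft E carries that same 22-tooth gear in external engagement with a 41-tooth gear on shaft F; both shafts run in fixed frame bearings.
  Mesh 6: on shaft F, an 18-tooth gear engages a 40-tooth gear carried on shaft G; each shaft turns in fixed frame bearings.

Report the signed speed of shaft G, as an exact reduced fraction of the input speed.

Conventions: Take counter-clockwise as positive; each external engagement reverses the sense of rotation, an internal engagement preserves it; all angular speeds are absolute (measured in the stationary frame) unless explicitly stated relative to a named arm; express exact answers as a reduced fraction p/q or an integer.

6-mesh fixed-axis compound train (all bearings frame-fixed)
mesh 1 [71T→95T]: |ω|/ω_in = 1×71/95 = 71/95, sense flips to −
mesh 2 [95T→60T]: |ω|/ω_in = (71/95)×95/60 = 71/60, sense flips to +
mesh 3 [34T→50T]: |ω|/ω_in = (71/60)×34/50 = 1207/1500, sense flips to −
mesh 4 [50T→22T]: |ω|/ω_in = (1207/1500)×50/22 = 1207/660, sense flips to +
mesh 5 [22T→41T]: |ω|/ω_in = (1207/660)×22/41 = 1207/1230, sense flips to −
mesh 6 [18T→40T]: |ω|/ω_in = (1207/1230)×18/40 = 3621/8200, sense flips to +
signed output speed (× input speed) = 3621/8200

3621/8200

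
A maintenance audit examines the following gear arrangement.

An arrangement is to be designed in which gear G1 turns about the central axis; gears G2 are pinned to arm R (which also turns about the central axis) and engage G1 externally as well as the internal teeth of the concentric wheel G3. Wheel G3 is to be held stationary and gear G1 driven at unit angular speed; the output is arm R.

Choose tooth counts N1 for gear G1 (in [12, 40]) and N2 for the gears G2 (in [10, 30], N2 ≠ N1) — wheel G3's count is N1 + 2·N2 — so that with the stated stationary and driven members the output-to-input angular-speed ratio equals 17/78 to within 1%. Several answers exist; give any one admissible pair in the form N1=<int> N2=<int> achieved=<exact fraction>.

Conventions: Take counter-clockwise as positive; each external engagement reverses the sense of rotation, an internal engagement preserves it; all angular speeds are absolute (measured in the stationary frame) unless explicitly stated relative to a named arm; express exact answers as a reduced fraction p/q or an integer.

planetary set to be sized for 17/78 (Willis relation)
Willis with ω_ring = 0: ω_arm/ω_sun = N1/(N1+N3); set equal to 17/78  ⇒  N3/N1 = 1/(17/78) − 1 = 61/17
N3 = N1 + 2·N2  ⇒  N2/N1 = (N3/N1 − 1)/2 = (61/17 − 1)/2 = 22/17
smallest multiple with N1 ≥ 12 and N2 ≥ 10: k = 1  ⇒  N1 = 1·17 = 17, N2 = 1·22 = 22 (N1 ≤ 40, N2 ≤ 30, N2 ≠ N1 ✓), N3 = 17 + 2·22 = 61
check: N1/(N1+N3) with N1 = 17, N3 = 61 gives 17/78; |achieved − target| = 0 ≤ 17/7800 ✓

N1=17 N2=22 achieved=17/78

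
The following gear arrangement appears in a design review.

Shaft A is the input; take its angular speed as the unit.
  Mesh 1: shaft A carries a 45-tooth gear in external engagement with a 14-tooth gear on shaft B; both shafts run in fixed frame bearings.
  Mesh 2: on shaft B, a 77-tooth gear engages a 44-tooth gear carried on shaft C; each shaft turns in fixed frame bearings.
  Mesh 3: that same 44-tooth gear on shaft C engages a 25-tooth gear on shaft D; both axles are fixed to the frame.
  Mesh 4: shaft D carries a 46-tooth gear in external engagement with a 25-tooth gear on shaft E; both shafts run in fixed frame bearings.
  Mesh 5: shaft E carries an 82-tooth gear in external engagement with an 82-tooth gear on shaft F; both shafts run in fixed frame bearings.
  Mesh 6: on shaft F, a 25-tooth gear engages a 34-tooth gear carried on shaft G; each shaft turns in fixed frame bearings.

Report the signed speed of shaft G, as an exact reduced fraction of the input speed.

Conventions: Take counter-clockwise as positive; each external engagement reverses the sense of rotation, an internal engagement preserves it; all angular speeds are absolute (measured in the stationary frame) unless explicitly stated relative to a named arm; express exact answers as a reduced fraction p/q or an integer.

6-mesh fixed-axis compound train (all bearings frame-fixed)
mesh 1 [45T→14T]: |ω|/ω_in = 1×45/14 = 45/14, sense flips to −
mesh 2 [77T→44T]: |ω|/ω_in = (45/14)×77/44 = 45/8, sense flips to +
mesh 3 [44T→25T]: |ω|/ω_in = (45/8)×44/25 = 99/10, sense flips to −
mesh 4 [46T→25T]: |ω|/ω_in = (99/10)×46/25 = 2277/125, sense flips to +
mesh 5 [82T→82T]: |ω|/ω_in = (2277/125)×82/82 = 2277/125, sense flips to −
mesh 6 [25T→34T]: |ω|/ω_in = (2277/125)×25/34 = 2277/170, sense flips to +
signed output speed (× input speed) = 2277/170

2277/170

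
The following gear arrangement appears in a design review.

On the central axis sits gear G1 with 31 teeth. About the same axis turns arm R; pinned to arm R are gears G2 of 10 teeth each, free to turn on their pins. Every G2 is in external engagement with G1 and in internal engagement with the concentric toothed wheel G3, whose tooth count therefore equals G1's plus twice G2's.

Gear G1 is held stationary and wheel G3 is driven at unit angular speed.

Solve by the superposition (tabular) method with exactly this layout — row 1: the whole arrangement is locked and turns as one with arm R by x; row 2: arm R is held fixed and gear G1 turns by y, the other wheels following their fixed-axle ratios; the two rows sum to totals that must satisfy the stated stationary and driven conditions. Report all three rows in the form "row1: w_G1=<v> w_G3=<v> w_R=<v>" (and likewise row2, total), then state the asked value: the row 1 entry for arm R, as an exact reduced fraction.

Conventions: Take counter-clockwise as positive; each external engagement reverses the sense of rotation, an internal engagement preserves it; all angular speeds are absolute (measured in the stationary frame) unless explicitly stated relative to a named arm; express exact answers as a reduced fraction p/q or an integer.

planetary set (31T centre, 10T on arm, 51T internal) — Willis relation
row 1 (train locked, turned with arm): all members turn x
row 2: sun turns y, ring = −(31/51)·y, arm 0
boundary: total ω_sun = x + y = 0 and total ω_ring = x − (31/51)·y = 1  ⇒  y = -51/82, x = 51/82
row 2 ring = −(31/51)·(-51/82) = 31/82
totals (row 1 + row 2): sun 51/82 + (-51/82) = 0, ring 51/82 + 31/82 = 1, arm 51/82 + 0 = 51/82
asked cell (row1, arm) = 51/82

row1: w_G1=51/82 w_G3=51/82 w_R=51/82
row2: w_G1=-51/82 w_G3=31/82 w_R=0
total: w_G1=0 w_G3=1 w_R=51/82
asked value: 51/82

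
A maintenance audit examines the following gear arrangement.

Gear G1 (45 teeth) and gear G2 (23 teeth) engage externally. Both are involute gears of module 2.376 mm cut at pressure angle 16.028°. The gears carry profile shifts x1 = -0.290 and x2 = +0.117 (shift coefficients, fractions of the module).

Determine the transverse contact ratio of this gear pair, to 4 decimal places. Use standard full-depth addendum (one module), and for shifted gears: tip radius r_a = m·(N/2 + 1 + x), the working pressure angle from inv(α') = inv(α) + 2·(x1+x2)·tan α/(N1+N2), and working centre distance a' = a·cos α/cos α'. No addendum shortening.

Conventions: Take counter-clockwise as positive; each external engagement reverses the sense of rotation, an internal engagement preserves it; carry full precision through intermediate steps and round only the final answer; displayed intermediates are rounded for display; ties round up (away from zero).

topology: single-mesh involute geometry — m = 2.376, 45T/23T pair
base radii: r_b1 = 51.381843, r_b2 = 26.261831
tip radii: r_a1 = 55.146960, r_a2 = 29.977992
inv(α') = inv(16.028°) + 2·(-0.290+0.117)·tan α/(45+23) = 0.00607124  ⇒  α' = 14.93703°
a' = a·cos α / cos α' = 80.7840·cos 16.028°/cos 14.93703° = 80.359029
action lengths: √(r_a1²−r_b1²) = 20.027317, √(r_a2²−r_b2²) = 14.456702
base pitch p_b = π·m·cos α = 7.174259
CR = (20.027317 + 14.456702 − 80.359029·sin 14.93703°)/7.174259 = 1.919487
contact ratio ≈ 1.9195

1.9195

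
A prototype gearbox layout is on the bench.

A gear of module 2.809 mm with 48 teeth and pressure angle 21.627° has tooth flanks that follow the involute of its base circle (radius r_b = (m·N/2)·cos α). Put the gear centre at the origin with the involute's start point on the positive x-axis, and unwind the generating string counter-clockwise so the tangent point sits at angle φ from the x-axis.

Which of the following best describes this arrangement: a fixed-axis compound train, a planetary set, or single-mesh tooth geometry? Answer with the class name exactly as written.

single-mesh tooth geometry

recognized (one wheel, involute flank): single-mesh tooth geometry, m = 2.809, N = 48
classification: single-mesh tooth geometry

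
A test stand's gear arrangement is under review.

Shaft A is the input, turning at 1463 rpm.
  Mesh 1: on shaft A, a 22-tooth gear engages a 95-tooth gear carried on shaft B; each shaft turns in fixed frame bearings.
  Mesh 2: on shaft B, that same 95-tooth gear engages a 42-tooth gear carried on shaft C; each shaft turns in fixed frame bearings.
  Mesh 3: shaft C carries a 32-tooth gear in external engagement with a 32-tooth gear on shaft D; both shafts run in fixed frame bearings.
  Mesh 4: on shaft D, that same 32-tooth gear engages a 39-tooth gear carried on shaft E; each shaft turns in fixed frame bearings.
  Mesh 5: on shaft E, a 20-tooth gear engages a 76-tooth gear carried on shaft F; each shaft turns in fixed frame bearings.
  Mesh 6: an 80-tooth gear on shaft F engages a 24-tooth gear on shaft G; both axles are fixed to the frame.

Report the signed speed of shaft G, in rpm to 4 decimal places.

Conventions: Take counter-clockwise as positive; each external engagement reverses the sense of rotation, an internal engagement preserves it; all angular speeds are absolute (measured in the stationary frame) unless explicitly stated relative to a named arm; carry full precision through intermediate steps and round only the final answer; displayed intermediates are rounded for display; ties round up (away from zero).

6-mesh fixed-axis compound train (all bearings frame-fixed)
mesh 1 [22T→95T]: ω = 1463.0000×22/95 = 338.8000 rpm, sense flips to −
mesh 2 [95T→42T]: ω = 338.8000×95/42 = 766.3333 rpm, sense flips to +
mesh 3 [32T→32T]: ω = 766.3333×32/32 = 766.3333 rpm, sense flips to −
mesh 4 [32T→39T]: ω = 766.3333×32/39 = 628.7863 rpm, sense flips to +
mesh 5 [20T→76T]: ω = 628.7863×20/76 = 165.4701 rpm, sense flips to −
mesh 6 [80T→24T]: ω = 165.4701×80/24 = 551.5670 rpm, sense flips to +
signed output speed = +551.5670 rpm

+551.5670 rpm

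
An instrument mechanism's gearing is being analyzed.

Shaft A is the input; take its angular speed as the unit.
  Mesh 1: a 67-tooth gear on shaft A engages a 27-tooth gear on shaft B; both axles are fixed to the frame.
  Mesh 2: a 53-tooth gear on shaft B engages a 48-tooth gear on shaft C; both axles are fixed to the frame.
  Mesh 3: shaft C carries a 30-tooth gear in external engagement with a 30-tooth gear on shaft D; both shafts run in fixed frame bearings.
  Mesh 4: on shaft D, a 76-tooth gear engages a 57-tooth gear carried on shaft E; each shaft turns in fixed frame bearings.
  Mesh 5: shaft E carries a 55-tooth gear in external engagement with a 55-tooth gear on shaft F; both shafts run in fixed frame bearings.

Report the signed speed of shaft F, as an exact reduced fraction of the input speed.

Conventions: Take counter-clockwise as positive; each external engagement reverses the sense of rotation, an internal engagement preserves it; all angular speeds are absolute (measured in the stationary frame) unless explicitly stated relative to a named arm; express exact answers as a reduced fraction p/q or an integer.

5-mesh fixed-axis compound train (all bearings frame-fixed)
mesh 1 [67T→27T]: |ω|/ω_in = 1×67/27 = 67/27, sense flips to −
mesh 2 [53T→48T]: |ω|/ω_in = (67/27)×53/48 = 3551/1296, sense flips to +
mesh 3 [30T→30T]: |ω|/ω_in = (3551/1296)×30/30 = 3551/1296, sense flips to −
mesh 4 [76T→57T]: |ω|/ω_in = (3551/1296)×76/57 = 3551/972, sense flips to +
mesh 5 [55T→55T]: |ω|/ω_in = (3551/972)×55/55 = 3551/972, sense flips to −
signed output speed (× input speed) = -3551/972

-3551/972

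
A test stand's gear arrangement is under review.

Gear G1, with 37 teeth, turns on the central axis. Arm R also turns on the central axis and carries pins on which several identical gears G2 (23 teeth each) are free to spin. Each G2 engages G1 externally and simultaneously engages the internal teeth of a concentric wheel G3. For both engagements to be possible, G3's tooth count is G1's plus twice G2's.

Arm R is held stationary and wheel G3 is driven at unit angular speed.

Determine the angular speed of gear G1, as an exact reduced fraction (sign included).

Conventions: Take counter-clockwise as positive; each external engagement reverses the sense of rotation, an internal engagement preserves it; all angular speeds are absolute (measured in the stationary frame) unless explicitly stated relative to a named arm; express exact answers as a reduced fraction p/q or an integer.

class = planetary set [G3 = 37+2·23 = 83; Willis about the carrier]
ring teeth: 37 + 2·23 = 83
37(ω_sun−ω_arm) = −83(ω_ring−ω_arm),  ω_arm = 0, ω_ring = 1
ω_sun = 0 − (83/37)(1−0) = -83/37
exact speed ratio = -83/37

-83/37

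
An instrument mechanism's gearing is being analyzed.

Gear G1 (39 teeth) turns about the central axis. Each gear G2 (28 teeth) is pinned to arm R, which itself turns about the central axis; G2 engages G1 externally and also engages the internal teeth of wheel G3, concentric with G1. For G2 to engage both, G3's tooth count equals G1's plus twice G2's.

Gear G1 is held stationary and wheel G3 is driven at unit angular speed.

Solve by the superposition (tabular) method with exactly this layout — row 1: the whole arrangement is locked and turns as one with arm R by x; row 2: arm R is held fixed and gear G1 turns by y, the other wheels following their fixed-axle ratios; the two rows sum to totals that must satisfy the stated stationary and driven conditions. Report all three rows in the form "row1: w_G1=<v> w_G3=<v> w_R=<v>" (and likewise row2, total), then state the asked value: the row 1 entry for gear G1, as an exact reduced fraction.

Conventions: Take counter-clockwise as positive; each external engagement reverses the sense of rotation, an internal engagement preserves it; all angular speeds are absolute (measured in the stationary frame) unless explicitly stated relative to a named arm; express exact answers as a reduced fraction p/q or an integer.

row1: w_G1=95/134 w_G3=95/134 w_R=95/134
row2: w_G1=-95/134 w_G3=39/134 w_R=0
total: w_G1=0 w_G3=1 w_R=95/134
asked value: 95/134

recognized (axles ride arm R): planetary set, 39/28/95 teeth
row 1 (train locked, turned with arm): all members turn x
superposition row 2 [arm held]: sun y, ring −(39/95)·y, arm 0
boundary: total ω_sun = x + y = 0 and total ω_ring = x − (39/95)·y = 1  ⇒  y = -95/134, x = 95/134
row 2 ring = −(39/95)·(-95/134) = 39/134
totals (row 1 + row 2): sun 95/134 + (-95/134) = 0, ring 95/134 + 39/134 = 1, arm 95/134 + 0 = 95/134
asked cell (row1, sun) = 95/134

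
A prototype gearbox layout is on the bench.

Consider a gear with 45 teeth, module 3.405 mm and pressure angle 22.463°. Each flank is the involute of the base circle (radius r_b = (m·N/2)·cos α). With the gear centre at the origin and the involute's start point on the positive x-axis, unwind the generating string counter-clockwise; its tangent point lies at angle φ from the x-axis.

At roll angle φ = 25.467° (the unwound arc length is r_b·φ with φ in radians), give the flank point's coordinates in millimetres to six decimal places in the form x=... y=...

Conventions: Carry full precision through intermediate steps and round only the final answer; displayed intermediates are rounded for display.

x=77.451751 y=2.031752

single-mesh involute tooth geometry (45T wheel at module 3.405)
pitch radius r_p = m·N/2 = 3.405·45/2 = 76.612500
base radius r_b = r_p·cos α = 76.612500·cos 22.463° = 70.799639
roll angle φ = 25.467° = 0.44448300 rad
x = r_b·(cos φ + φ·sin φ) = 77.451751
y = r_b·(sin φ − φ·cos φ) = 2.031752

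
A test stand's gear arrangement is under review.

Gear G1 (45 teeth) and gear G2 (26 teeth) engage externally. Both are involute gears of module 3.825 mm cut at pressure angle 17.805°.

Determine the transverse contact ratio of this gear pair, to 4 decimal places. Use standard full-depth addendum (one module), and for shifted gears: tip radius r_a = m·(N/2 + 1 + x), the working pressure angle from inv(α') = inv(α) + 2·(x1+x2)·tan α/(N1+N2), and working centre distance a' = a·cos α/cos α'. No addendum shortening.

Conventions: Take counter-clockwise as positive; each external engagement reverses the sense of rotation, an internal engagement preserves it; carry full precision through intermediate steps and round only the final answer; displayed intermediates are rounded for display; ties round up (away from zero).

1.7880

single-mesh involute tooth geometry (45T engaging 26T at module 3.825)
base radii: r_b1 = 81.940340, r_b2 = 47.343307
tip radii: r_a1 = 89.887500, r_a2 = 53.550000
no profile shift: α' = α, a' = a
action lengths: √(r_a1²−r_b1²) = 36.953260, √(r_a2²−r_b2²) = 25.024263
base pitch p_b = π·m·cos α = 11.441030
CR = (36.953260 + 25.024263 − 135.787500·sin 17.80500°)/11.441030 = 1.788007
contact ratio ≈ 1.7880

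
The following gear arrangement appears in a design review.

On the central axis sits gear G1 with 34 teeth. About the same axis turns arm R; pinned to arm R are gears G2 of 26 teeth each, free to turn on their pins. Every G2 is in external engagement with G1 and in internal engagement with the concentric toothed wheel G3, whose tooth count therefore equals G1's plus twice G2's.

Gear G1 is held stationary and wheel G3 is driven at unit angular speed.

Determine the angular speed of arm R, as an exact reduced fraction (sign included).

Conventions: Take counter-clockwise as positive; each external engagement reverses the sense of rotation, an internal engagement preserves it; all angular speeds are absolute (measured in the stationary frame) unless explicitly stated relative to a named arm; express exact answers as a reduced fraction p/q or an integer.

43/60

class = planetary set [G3 = 34+2·26 = 86; Willis about the carrier]
ring teeth: 34 + 2·26 = 86
34(ω_sun−ω_arm) = −86(ω_ring−ω_arm),  ω_sun = 0, ω_ring = 1
34(0−ω_arm) = −86(1−ω_arm)  ⇒  120·ω_arm = 86  ⇒  ω_arm = 43/60
exact speed ratio = 43/60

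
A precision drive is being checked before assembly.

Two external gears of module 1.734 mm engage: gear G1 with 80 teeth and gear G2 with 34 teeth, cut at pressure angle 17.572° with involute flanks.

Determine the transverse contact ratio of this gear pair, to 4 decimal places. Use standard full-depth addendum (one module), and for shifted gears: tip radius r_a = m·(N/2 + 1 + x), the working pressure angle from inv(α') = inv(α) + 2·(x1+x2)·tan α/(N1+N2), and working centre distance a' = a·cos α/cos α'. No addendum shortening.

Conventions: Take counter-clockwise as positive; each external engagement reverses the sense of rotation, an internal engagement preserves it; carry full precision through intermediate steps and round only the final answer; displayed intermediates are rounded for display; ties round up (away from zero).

1.8980

recognized (one external pair, fixed centres): single-mesh tooth geometry, m = 1.734, N1 = 80, N2 = 34
base radii: r_b1 = 66.123546, r_b2 = 28.102507
tip radii: r_a1 = 71.094000, r_a2 = 31.212000
no profile shift: α' = α, a' = a
action lengths: √(r_a1²−r_b1²) = 26.115771, √(r_a2²−r_b2²) = 13.580797
base pitch p_b = π·m·cos α = 5.193331
CR = (26.115771 + 13.580797 − 98.838000·sin 17.57200°)/5.193331 = 1.898007
contact ratio ≈ 1.8980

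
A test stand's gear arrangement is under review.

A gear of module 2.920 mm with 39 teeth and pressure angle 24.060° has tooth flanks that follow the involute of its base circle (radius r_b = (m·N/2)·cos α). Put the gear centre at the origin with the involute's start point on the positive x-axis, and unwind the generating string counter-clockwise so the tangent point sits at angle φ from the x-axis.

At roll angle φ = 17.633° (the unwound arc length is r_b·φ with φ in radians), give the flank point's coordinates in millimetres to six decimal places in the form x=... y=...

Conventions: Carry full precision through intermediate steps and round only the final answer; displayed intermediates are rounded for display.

recognized (one wheel, involute flank): single-mesh tooth geometry, m = 2.920, N = 39
pitch radius r_p = m·N/2 = 2.920·39/2 = 56.940000
base radius r_b = r_p·cos α = 56.940000·cos 24.060° = 51.992997
roll angle φ = 17.633° = 0.30775391 rad
x = r_b·(cos φ + φ·sin φ) = 54.397196
y = r_b·(sin φ − φ·cos φ) = 0.500398

x=54.397196 y=0.500398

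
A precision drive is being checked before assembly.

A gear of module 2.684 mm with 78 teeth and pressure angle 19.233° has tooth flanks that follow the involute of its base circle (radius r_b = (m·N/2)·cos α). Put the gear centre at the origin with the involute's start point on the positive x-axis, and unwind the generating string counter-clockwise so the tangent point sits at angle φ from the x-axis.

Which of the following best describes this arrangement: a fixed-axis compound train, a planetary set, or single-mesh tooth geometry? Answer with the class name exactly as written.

recognized (one wheel, involute flank): single-mesh tooth geometry, m = 2.684, N = 78
classification: single-mesh tooth geometry

single-mesh tooth geometry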